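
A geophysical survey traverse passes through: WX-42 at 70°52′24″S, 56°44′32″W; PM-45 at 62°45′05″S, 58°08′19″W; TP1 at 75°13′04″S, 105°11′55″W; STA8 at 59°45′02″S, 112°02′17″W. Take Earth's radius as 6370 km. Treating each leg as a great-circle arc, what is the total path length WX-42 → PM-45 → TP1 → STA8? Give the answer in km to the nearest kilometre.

WX-42: φ = -70.87333°, λ = -56.74222°
PM-45: φ = -62.75139°, λ = -58.13861°
TP1: φ = -75.21778°, λ = -105.19861°
STA8: φ = -59.75056°, λ = -112.03806°
WX-42→PM-45: c = 0.142070 rad, d = 904.98 km
PM-45→TP1: c = 0.350548 rad, d = 2232.99 km
TP1→STA8: c = 0.273363 rad, d = 1741.32 km
Total = 904.98 + 2232.99 + 1741.32 = 4879.30 km

4879 km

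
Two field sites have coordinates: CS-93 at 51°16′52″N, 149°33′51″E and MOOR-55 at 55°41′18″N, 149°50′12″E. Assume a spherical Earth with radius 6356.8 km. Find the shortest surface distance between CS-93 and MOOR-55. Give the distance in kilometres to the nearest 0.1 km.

CS-93: φ = +51.28111°, λ = +149.56417°
MOOR-55: φ = +55.68833°, λ = +149.83667°
Δφ = 4.4072°,  Δλ = 0.2725°
a = sin²(Δφ/2) + cos φ₁ cos φ₂ sin²(Δλ/2) = 0.001480
c = 2·arcsin(√a) = 0.076972 rad = 4.4102°
d = R·c = 6356.8 × 0.076972 = 489.3 km

489.3 km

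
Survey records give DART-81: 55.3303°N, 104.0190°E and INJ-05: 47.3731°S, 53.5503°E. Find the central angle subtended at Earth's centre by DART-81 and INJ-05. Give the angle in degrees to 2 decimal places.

Δφ = -102.7034°,  Δλ = -50.4687°
a = sin²(Δφ/2) + cos φ₁ cos φ₂ sin²(Δλ/2) = 0.679968
c = 2·arcsin(√a) = 1.938996 rad = 111.0963°

111.10°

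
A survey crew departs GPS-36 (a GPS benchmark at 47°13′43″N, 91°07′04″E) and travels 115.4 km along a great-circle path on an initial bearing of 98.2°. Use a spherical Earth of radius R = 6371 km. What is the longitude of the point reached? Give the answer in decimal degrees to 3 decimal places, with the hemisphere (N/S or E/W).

92.626°E

GPS-36: φ = +47.22861°, λ = +91.11778°
δ = d/R = 115.4/6371 = 0.018113 rad
φ₂ = arcsin(sin φ₁ cos δ + cos φ₁ sin δ cos θ)
   = arcsin(0.73407·0.99984 + 0.67907·0.01811·-0.14263) = 47.07067°
λ₂ = λ₁ + atan2(sin θ sin δ cos φ₁, cos δ − sin φ₁ sin φ₂) = 92.62604°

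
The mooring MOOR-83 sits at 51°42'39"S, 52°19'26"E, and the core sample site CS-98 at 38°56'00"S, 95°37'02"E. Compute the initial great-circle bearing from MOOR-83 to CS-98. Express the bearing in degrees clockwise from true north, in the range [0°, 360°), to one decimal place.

84.1°

MOOR-83: φ = -51.71083°, λ = +52.32389°
CS-98: φ = -38.93333°, λ = +95.61722°
Δλ = 43.2933°
y = sin Δλ · cos φ₂ = 0.533417
x = cos φ₁ sin φ₂ − sin φ₁ cos φ₂ cos Δλ = 0.055006
θ = atan2(y, x) = 84.1125° → 84.1125° (mod 360°)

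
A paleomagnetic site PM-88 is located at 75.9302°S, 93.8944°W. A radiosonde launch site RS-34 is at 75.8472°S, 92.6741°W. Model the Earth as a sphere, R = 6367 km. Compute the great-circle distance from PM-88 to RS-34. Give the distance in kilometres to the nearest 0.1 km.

34.3 km

Δφ = 0.0830°,  Δλ = 1.2203°
a = sin²(Δφ/2) + cos φ₁ cos φ₂ sin²(Δλ/2) = 0.000007
c = 2·arcsin(√a) = 0.005391 rad = 0.3089°
d = R·c = 6367 × 0.005391 = 34.3 km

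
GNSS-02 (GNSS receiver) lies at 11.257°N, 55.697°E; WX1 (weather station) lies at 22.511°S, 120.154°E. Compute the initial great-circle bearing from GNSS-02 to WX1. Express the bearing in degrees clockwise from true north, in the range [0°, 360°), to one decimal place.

118.5°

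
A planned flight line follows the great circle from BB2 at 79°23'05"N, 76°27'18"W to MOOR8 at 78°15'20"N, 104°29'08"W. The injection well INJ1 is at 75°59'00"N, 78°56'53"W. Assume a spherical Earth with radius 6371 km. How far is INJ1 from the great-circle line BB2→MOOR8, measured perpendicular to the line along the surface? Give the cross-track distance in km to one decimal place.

BB2: φ = +79.38472°, λ = -76.45500°
MOOR8: φ = +78.25556°, λ = -104.48556°
INJ1: φ = +75.98333°, λ = -78.94806°
δ₁₃ = central angle BB2→INJ1 = 0.060073 rad  (haversine)
θ₁₃ = bearing BB2→INJ1 = 190.107°,  θ₁₂ = bearing BB2→MOOR8 = 272.252°
dₓₜ = R·arcsin(sin δ₁₃ · sin(θ₁₃ − θ₁₂)) = 6371·arcsin(0.06004·sin(-82.145°)) = -379.130 km
|dₓₜ| = 379.130 km

379.1 km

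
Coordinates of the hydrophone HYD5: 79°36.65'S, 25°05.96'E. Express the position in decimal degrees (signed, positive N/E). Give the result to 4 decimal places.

-79.6108°, +25.0993°

lat: 79.6108° S → -79.6108°
lon: 25.0993° E → +25.0993°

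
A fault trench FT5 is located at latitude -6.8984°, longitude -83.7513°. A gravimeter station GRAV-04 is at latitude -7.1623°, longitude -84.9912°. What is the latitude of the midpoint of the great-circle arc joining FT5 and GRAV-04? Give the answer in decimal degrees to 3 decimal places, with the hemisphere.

7.031°S

Bx = cos φ₂ cos Δλ = 0.991965,  By = cos φ₂ sin Δλ = -0.021470
φₘ = atan2(sin φ₁ + sin φ₂, √((cos φ₁ + Bx)² + By²)) = -7.03076°
λₘ = λ₁ + atan2(By, cos φ₁ + Bx) = -84.37107°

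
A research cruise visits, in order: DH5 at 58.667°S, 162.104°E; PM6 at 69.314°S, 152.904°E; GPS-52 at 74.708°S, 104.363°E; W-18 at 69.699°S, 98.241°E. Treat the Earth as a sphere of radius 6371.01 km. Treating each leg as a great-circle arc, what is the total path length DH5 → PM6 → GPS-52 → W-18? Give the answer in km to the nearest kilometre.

DH5→PM6: c = 0.198207 rad, d = 1262.78 km
PM6→GPS-52: c = 0.268801 rad, d = 1712.53 km
GPS-52→W-18: c = 0.093209 rad, d = 593.84 km
Total = 1262.78 + 1712.53 + 593.84 = 3569.15 km

3569 km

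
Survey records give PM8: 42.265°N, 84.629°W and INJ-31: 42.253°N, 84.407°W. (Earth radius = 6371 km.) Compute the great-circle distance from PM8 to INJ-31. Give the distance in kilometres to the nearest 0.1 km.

Δφ = -0.0120°,  Δλ = 0.2220°
a = sin²(Δφ/2) + cos φ₁ cos φ₂ sin²(Δλ/2) = 0.000002
c = 2·arcsin(√a) = 0.002875 rad = 0.1647°
d = R·c = 6371 × 0.002875 = 18.3 km

18.3 km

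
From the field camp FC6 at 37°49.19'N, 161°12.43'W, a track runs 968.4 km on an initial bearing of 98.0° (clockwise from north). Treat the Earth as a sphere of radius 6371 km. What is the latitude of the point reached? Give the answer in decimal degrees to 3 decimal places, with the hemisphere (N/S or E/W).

36.119°N

FC6: φ = +37.81983°, λ = -161.20717°
δ = d/R = 968.4/6371 = 0.152001 rad
φ₂ = arcsin(sin φ₁ cos δ + cos φ₁ sin δ cos θ)
   = arcsin(0.61318·0.98847 + 0.78994·0.15142·-0.13917) = 36.11898°
λ₂ = λ₁ + atan2(sin θ sin δ cos φ₁, cos δ − sin φ₁ sin φ₂) = -150.50987°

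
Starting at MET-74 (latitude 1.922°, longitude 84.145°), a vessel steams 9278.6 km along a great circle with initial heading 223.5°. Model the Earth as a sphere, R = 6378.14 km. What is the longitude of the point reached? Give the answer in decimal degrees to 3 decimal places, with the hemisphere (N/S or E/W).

5.708°E

δ = d/R = 9278.6/6378.14 = 1.454750 rad
φ₂ = arcsin(sin φ₁ cos δ + cos φ₁ sin δ cos θ)
   = arcsin(0.03354·0.11579 + 0.99944·0.99327·-0.72537) = -45.74220°
λ₂ = λ₁ + atan2(sin θ sin δ cos φ₁, cos δ − sin φ₁ sin φ₂) = 5.70775°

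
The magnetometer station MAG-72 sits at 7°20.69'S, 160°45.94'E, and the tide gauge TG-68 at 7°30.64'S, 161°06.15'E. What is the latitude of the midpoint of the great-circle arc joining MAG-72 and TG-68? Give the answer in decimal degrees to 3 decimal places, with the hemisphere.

7.428°S

MAG-72: φ = -7.34483°, λ = +160.76567°
TG-68: φ = -7.51067°, λ = +161.10250°
Bx = cos φ₂ cos Δλ = 0.991403,  By = cos φ₂ sin Δλ = 0.005828
φₘ = atan2(sin φ₁ + sin φ₂, √((cos φ₁ + Bx)² + By²)) = -7.42778°
λₘ = λ₁ + atan2(By, cos φ₁ + Bx) = 160.93405°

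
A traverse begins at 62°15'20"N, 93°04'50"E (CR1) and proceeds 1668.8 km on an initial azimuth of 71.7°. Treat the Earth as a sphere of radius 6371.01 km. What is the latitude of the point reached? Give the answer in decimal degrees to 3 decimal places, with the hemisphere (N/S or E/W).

63.214°N

CR1: φ = +62.25556°, λ = +93.08056°
δ = d/R = 1668.8/6371.01 = 0.261936 rad
φ₂ = arcsin(sin φ₁ cos δ + cos φ₁ sin δ cos θ)
   = arcsin(0.88503·0.96589 + 0.46553·0.25895·0.31399) = 63.21403°
λ₂ = λ₁ + atan2(sin θ sin δ cos φ₁, cos δ − sin φ₁ sin φ₂) = 126.14253°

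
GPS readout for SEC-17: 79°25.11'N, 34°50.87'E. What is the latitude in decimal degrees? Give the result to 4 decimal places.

79° + 25.11′/60 = 79 + 0.41850 = 79.4185°

79.4185°N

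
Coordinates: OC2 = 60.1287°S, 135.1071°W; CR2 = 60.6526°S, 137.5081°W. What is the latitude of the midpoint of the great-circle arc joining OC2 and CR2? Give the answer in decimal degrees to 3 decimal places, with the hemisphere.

60.396°S

Bx = cos φ₂ cos Δλ = 0.489673,  By = cos φ₂ sin Δλ = -0.020532
φₘ = atan2(sin φ₁ + sin φ₂, √((cos φ₁ + Bx)² + By²)) = -60.39605°
λₘ = λ₁ + atan2(By, cos φ₁ + Bx) = -136.29794°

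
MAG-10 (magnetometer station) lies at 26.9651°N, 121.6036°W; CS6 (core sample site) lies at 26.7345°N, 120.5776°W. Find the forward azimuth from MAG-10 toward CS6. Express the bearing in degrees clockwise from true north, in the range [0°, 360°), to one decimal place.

Δλ = 1.0260°
y = sin Δλ · cos φ₂ = 0.015992
x = cos φ₁ sin φ₂ − sin φ₁ cos φ₂ cos Δλ = -0.003960
θ = atan2(y, x) = 103.9074° → 103.9074° (mod 360°)

103.9°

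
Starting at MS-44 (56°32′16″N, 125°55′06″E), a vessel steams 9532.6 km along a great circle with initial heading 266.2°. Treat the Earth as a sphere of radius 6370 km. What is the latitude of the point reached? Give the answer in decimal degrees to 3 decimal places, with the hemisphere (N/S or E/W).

1.461°N

MS-44: φ = +56.53778°, λ = +125.91833°
δ = d/R = 9532.6/6370 = 1.496484 rad
φ₂ = arcsin(sin φ₁ cos δ + cos φ₁ sin δ cos θ)
   = arcsin(0.83425·0.07424 + 0.55139·0.99724·-0.06627) = 1.46101°
λ₂ = λ₁ + atan2(sin θ sin δ cos φ₁, cos δ − sin φ₁ sin φ₂) = 41.43326°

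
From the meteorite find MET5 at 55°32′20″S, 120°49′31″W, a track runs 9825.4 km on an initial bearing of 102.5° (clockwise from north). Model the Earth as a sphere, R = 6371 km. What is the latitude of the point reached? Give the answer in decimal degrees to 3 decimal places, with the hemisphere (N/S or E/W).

8.395°S

MET5: φ = -55.53889°, λ = -120.82528°
δ = d/R = 9825.4/6371 = 1.542207 rad
φ₂ = arcsin(sin φ₁ cos δ + cos φ₁ sin δ cos θ)
   = arcsin(-0.82451·0.02859 + 0.56585·0.99959·-0.21644) = -8.39465°
λ₂ = λ₁ + atan2(sin θ sin δ cos φ₁, cos δ − sin φ₁ sin φ₂) = -21.38814°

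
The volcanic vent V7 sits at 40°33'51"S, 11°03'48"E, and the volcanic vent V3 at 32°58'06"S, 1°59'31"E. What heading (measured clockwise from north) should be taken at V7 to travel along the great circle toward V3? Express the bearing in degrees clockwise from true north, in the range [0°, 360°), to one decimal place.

313.5°

V7: φ = -40.56417°, λ = +11.06333°
V3: φ = -32.96833°, λ = +1.99194°
Δλ = -9.0714°
y = sin Δλ · cos φ₂ = -0.132276
x = cos φ₁ sin φ₂ − sin φ₁ cos φ₂ cos Δλ = 0.125361
θ = atan2(y, x) = -46.5377° → 313.4623° (mod 360°)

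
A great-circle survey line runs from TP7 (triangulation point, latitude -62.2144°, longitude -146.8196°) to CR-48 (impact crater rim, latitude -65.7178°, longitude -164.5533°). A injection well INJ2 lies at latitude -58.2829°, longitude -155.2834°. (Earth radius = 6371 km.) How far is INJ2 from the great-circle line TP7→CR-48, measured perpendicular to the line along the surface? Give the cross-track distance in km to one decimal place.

605.4 km

δ₁₃ = central angle TP7→INJ2 = 0.100265 rad  (haversine)
θ₁₃ = bearing TP7→INJ2 = 309.373°,  θ₁₂ = bearing TP7→CR-48 = 237.959°
dₓₜ = R·arcsin(sin δ₁₃ · sin(θ₁₃ − θ₁₂)) = 6371·arcsin(0.10010·sin(71.414°)) = 605.372 km
|dₓₜ| = 605.372 km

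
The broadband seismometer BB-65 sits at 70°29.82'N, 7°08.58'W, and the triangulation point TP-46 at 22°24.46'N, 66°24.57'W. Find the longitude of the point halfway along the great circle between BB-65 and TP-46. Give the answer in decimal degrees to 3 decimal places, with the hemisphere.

51.726°W

BB-65: φ = +70.49700°, λ = -7.14300°
TP-46: φ = +22.40767°, λ = -66.40950°
Bx = cos φ₂ cos Δλ = 0.472459,  By = cos φ₂ sin Δλ = -0.794653
φₘ = atan2(sin φ₁ + sin φ₂, √((cos φ₁ + Bx)² + By²)) = 49.46403°
λₘ = λ₁ + atan2(By, cos φ₁ + Bx) = -51.72564°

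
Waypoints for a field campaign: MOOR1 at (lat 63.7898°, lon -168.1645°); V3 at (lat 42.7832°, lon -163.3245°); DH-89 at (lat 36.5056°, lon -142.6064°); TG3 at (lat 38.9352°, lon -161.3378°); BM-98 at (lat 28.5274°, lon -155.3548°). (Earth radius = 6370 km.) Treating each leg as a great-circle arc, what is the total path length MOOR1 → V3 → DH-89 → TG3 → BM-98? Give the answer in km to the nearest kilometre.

MOOR1→V3: c = 0.369845 rad, d = 2355.91 km
V3→DH-89: c = 0.298243 rad, d = 1899.81 km
DH-89→TG3: c = 0.261571 rad, d = 1666.21 km
TG3→BM-98: c = 0.201216 rad, d = 1281.75 km
Total = 2355.91 + 1899.81 + 1666.21 + 1281.75 = 7203.68 km

7204 km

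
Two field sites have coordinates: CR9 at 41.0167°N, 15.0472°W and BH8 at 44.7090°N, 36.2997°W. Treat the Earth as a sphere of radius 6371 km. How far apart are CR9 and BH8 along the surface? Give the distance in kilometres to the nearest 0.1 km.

1774.6 km

Δφ = 3.6923°,  Δλ = -21.2525°
a = sin²(Δφ/2) + cos φ₁ cos φ₂ sin²(Δλ/2) = 0.019272
c = 2·arcsin(√a) = 0.278545 rad = 15.9595°
d = R·c = 6371 × 0.278545 = 1774.6 km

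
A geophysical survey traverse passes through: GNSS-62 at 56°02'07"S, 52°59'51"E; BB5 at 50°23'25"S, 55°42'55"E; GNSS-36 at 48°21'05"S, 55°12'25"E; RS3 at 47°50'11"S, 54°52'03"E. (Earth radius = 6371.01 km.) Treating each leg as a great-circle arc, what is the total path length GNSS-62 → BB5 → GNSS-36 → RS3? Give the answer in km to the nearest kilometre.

GNSS-62: φ = -56.03528°, λ = +52.99750°
BB5: φ = -50.39028°, λ = +55.71528°
GNSS-36: φ = -48.35139°, λ = +55.20694°
RS3: φ = -47.83639°, λ = +54.86750°
GNSS-62→BB5: c = 0.102516 rad, d = 653.13 km
BB5→GNSS-36: c = 0.036051 rad, d = 229.68 km
GNSS-36→RS3: c = 0.009821 rad, d = 62.57 km
Total = 653.13 + 229.68 + 62.57 = 945.38 km

945 km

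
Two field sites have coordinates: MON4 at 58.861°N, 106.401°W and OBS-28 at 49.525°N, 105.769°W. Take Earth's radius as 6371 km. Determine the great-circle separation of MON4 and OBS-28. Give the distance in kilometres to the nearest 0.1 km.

1038.9 km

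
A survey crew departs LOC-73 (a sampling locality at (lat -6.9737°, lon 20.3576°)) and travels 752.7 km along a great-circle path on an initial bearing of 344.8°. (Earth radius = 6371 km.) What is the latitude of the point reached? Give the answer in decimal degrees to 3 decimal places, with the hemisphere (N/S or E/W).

δ = d/R = 752.7/6371 = 0.118145 rad
φ₂ = arcsin(sin φ₁ cos δ + cos φ₁ sin δ cos θ)
   = arcsin(-0.12141·0.99303 + 0.99260·0.11787·0.96502) = -0.43902°
λ₂ = λ₁ + atan2(sin θ sin δ cos φ₁, cos δ − sin φ₁ sin φ₂) = 18.58658°

0.439°S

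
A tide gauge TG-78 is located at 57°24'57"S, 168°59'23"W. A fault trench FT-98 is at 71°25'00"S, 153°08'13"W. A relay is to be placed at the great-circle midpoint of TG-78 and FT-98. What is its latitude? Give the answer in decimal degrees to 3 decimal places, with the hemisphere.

64.616°S

TG-78: φ = -57.41583°, λ = -168.98972°
FT-98: φ = -71.41667°, λ = -153.13694°
Bx = cos φ₂ cos Δλ = 0.306563,  By = cos φ₂ sin Δλ = 0.087054
φₘ = atan2(sin φ₁ + sin φ₂, √((cos φ₁ + Bx)² + By²)) = -64.61570°
λₘ = λ₁ + atan2(By, cos φ₁ + Bx) = -163.10844°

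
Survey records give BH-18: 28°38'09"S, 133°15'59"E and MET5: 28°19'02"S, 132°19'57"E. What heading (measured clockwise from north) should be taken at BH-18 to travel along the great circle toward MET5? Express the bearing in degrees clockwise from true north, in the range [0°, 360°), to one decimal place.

BH-18: φ = -28.63583°, λ = +133.26639°
MET5: φ = -28.31722°, λ = +132.33250°
Δλ = -0.9339°
y = sin Δλ · cos φ₂ = -0.014348
x = cos φ₁ sin φ₂ − sin φ₁ cos φ₂ cos Δλ = 0.005505
θ = atan2(y, x) = -69.0107° → 290.9893° (mod 360°)

291.0°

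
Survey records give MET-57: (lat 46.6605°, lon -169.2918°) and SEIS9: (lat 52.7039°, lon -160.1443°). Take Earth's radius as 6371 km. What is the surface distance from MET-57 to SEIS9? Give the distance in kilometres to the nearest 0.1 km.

939.2 km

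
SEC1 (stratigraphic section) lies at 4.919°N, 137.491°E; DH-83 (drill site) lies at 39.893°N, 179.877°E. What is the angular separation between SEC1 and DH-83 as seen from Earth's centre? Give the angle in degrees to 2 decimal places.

51.71°

Δφ = 34.9740°,  Δλ = 42.3860°
a = sin²(Δφ/2) + cos φ₁ cos φ₂ sin²(Δλ/2) = 0.190196
c = 2·arcsin(√a) = 0.902552 rad = 51.7124°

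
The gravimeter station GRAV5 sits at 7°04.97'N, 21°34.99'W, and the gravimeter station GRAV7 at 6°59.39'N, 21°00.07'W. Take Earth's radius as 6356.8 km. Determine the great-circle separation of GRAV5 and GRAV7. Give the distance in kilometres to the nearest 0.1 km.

64.9 km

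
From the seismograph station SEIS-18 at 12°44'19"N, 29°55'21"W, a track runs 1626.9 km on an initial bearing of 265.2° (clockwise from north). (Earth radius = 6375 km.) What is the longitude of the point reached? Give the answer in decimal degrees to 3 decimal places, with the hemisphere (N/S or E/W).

SEIS-18: φ = +12.73861°, λ = -29.92250°
δ = d/R = 1626.9/6375 = 0.255200 rad
φ₂ = arcsin(sin φ₁ cos δ + cos φ₁ sin δ cos θ)
   = arcsin(0.22050·0.96761 + 0.97539·0.25244·-0.08368) = 11.11381°
λ₂ = λ₁ + atan2(sin θ sin δ cos φ₁, cos δ − sin φ₁ sin φ₂) = -44.77677°

44.777°W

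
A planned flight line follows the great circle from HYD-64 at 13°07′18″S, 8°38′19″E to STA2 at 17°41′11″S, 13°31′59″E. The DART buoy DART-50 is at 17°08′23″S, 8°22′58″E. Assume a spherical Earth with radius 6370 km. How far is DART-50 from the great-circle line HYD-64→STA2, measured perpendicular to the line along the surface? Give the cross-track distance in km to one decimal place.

HYD-64: φ = -13.12167°, λ = +8.63861°
STA2: φ = -17.68639°, λ = +13.53306°
DART-50: φ = -17.13972°, λ = +8.38278°
δ₁₃ = central angle HYD-64→DART-50 = 0.070261 rad  (haversine)
θ₁₃ = bearing HYD-64→DART-50 = 183.484°,  θ₁₂ = bearing HYD-64→STA2 = 134.676°
dₓₜ = R·arcsin(sin δ₁₃ · sin(θ₁₃ − θ₁₂)) = 6370·arcsin(0.07020·sin(48.808°)) = 336.673 km
|dₓₜ| = 336.673 km

336.7 km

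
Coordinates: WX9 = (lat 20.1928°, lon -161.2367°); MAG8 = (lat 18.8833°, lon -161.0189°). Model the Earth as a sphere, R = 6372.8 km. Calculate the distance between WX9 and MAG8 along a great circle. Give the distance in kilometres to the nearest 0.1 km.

Δφ = -1.3095°,  Δλ = 0.2178°
a = sin²(Δφ/2) + cos φ₁ cos φ₂ sin²(Δλ/2) = 0.000134
c = 2·arcsin(√a) = 0.023134 rad = 1.3255°
d = R·c = 6372.8 × 0.023134 = 147.4 km

147.4 km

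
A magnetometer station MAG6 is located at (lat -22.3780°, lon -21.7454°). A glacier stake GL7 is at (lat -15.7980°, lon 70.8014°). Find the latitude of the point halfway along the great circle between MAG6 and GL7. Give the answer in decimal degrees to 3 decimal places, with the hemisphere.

Bx = cos φ₂ cos Δλ = -0.042757,  By = cos φ₂ sin Δλ = 0.961277
φₘ = atan2(sin φ₁ + sin φ₂, √((cos φ₁ + Bx)² + By²)) = -26.58910°
λₘ = λ₁ + atan2(By, cos φ₁ + Bx) = 25.71940°

26.589°S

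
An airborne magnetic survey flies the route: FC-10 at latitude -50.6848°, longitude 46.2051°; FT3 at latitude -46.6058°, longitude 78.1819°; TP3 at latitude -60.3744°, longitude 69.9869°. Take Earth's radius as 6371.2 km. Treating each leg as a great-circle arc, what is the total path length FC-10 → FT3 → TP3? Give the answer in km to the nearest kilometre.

3995 km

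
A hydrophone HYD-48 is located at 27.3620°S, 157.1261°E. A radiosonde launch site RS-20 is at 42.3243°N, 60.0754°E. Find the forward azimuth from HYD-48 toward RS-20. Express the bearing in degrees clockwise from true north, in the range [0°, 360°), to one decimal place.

307.2°

Δλ = -97.0507°
y = sin Δλ · cos φ₂ = -0.733755
x = cos φ₁ sin φ₂ − sin φ₁ cos φ₂ cos Δλ = 0.556284
θ = atan2(y, x) = -52.8330° → 307.1670° (mod 360°)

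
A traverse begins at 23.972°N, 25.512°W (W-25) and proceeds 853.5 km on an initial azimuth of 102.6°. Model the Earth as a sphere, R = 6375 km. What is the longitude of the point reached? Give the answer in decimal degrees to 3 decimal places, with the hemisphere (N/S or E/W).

17.430°W

δ = d/R = 853.5/6375 = 0.133882 rad
φ₂ = arcsin(sin φ₁ cos δ + cos φ₁ sin δ cos θ)
   = arcsin(0.40629·0.99105 + 0.91374·0.13348·-0.21814) = 22.08907°
λ₂ = λ₁ + atan2(sin θ sin δ cos φ₁, cos δ − sin φ₁ sin φ₂) = -17.43018°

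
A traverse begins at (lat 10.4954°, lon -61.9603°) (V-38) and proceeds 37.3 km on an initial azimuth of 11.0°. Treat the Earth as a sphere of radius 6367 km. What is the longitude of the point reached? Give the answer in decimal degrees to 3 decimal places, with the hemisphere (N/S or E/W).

61.895°W

δ = d/R = 37.3/6367 = 0.005858 rad
φ₂ = arcsin(sin φ₁ cos δ + cos φ₁ sin δ cos θ)
   = arcsin(0.18216·0.99998 + 0.98327·0.00586·0.98163) = 10.82488°
λ₂ = λ₁ + atan2(sin θ sin δ cos φ₁, cos δ − sin φ₁ sin φ₂) = -61.89509°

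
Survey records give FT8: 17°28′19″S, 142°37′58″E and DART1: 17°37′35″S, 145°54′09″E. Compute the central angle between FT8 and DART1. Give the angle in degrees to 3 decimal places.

3.121°

FT8: φ = -17.47194°, λ = +142.63278°
DART1: φ = -17.62639°, λ = +145.90250°
Δφ = -0.1544°,  Δλ = 3.2697°
a = sin²(Δφ/2) + cos φ₁ cos φ₂ sin²(Δλ/2) = 0.000742
c = 2·arcsin(√a) = 0.054477 rad = 3.1213°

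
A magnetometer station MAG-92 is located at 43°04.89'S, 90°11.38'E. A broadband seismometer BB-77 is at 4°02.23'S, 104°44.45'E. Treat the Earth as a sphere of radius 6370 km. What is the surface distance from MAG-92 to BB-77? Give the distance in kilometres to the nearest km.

4572 km

MAG-92: φ = -43.08150°, λ = +90.18967°
BB-77: φ = -4.03717°, λ = +104.74083°
Δφ = 39.0443°,  Δλ = 14.5512°
a = sin²(Δφ/2) + cos φ₁ cos φ₂ sin²(Δλ/2) = 0.123356
c = 2·arcsin(√a) = 0.717748 rad = 41.1239°
d = R·c = 6370 × 0.717748 = 4572.1 km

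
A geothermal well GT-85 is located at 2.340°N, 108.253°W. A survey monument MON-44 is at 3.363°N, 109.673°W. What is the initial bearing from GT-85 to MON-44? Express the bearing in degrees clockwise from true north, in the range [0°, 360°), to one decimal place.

Δλ = -1.4200°
y = sin Δλ · cos φ₂ = -0.024738
x = cos φ₁ sin φ₂ − sin φ₁ cos φ₂ cos Δλ = 0.017866
θ = atan2(y, x) = -54.1629° → 305.8371° (mod 360°)

305.8°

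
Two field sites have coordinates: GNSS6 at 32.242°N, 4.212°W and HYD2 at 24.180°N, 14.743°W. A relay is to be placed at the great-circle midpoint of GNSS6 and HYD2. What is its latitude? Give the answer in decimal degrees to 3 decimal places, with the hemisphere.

Bx = cos φ₂ cos Δλ = 0.896897,  By = cos φ₂ sin Δλ = -0.166732
φₘ = atan2(sin φ₁ + sin φ₂, √((cos φ₁ + Bx)² + By²)) = 28.31190°
λₘ = λ₁ + atan2(By, cos φ₁ + Bx) = -9.67712°

28.312°N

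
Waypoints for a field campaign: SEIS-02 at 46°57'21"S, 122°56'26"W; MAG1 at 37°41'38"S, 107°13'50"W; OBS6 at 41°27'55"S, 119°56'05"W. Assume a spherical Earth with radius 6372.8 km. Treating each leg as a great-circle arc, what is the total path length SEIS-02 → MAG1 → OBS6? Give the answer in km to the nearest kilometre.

SEIS-02: φ = -46.95583°, λ = -122.94056°
MAG1: φ = -37.69389°, λ = -107.23056°
OBS6: φ = -41.46528°, λ = -119.93472°
SEIS-02→MAG1: c = 0.258451 rad, d = 1647.06 km
MAG1→OBS6: c = 0.182913 rad, d = 1165.67 km
Total = 1647.06 + 1165.67 = 2812.73 km

2813 km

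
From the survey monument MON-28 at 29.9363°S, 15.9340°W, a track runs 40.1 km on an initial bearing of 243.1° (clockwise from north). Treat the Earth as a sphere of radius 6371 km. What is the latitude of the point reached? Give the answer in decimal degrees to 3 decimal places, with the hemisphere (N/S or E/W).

30.099°S

δ = d/R = 40.1/6371 = 0.006294 rad
φ₂ = arcsin(sin φ₁ cos δ + cos φ₁ sin δ cos θ)
   = arcsin(-0.49904·0.99998 + 0.86658·0.00629·-0.45243) = -30.09894°
λ₂ = λ₁ + atan2(sin θ sin δ cos φ₁, cos δ − sin φ₁ sin φ₂) = -16.30573°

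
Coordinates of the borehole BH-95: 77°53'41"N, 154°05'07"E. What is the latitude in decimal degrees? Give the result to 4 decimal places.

77° + 53′/60 + 41″/3600 = 77 + 0.88333 + 0.01139 = 77.8947°

77.8947°N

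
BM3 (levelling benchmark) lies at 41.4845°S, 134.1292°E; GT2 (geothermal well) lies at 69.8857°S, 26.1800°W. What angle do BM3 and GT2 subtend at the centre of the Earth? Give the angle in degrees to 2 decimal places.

Δφ = -28.4012°,  Δλ = -160.3092°
a = sin²(Δφ/2) + cos φ₁ cos φ₂ sin²(Δλ/2) = 0.310271
c = 2·arcsin(√a) = 1.181587 rad = 67.6999°

67.70°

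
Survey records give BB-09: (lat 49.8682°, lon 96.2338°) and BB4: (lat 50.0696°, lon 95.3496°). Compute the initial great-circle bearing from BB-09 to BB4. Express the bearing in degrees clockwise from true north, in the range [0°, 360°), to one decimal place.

Δλ = -0.8842°
y = sin Δλ · cos φ₂ = -0.009905
x = cos φ₁ sin φ₂ − sin φ₁ cos φ₂ cos Δλ = 0.003574
θ = atan2(y, x) = -70.1614° → 289.8386° (mod 360°)

289.8°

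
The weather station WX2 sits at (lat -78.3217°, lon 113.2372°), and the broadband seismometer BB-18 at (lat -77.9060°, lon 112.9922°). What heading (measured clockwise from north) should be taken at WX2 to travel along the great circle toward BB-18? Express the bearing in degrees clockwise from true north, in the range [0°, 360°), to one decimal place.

Δλ = -0.2450°
y = sin Δλ · cos φ₂ = -0.000896
x = cos φ₁ sin φ₂ − sin φ₁ cos φ₂ cos Δλ = 0.007253
θ = atan2(y, x) = -7.0412° → 352.9588° (mod 360°)

353.0°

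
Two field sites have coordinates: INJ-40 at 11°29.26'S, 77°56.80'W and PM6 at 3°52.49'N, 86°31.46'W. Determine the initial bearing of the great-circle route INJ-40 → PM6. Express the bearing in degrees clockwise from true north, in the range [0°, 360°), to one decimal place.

330.5°

INJ-40: φ = -11.48767°, λ = -77.94667°
PM6: φ = +3.87483°, λ = -86.52433°
Δλ = -8.5777°
y = sin Δλ · cos φ₂ = -0.148809
x = cos φ₁ sin φ₂ − sin φ₁ cos φ₂ cos Δλ = 0.262703
θ = atan2(y, x) = -29.5296° → 330.4704° (mod 360°)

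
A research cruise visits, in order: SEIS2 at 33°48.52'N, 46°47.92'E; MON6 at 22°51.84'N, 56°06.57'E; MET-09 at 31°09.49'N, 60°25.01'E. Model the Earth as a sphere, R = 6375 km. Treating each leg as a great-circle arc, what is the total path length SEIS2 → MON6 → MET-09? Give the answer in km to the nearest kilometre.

2536 km

SEIS2: φ = +33.80867°, λ = +46.79867°
MON6: φ = +22.86400°, λ = +56.10950°
MET-09: φ = +31.15817°, λ = +60.41683°
SEIS2→MON6: c = 0.238370 rad, d = 1519.61 km
MON6→MET-09: c = 0.159459 rad, d = 1016.55 km
Total = 1519.61 + 1016.55 = 2536.16 km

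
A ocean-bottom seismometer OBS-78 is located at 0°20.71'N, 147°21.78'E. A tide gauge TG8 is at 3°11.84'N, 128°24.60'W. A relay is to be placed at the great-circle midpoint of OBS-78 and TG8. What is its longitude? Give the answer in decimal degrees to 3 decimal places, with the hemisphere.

170.563°W

OBS-78: φ = +0.34517°, λ = +147.36300°
TG8: φ = +3.19733°, λ = -128.41000°
Bx = cos φ₂ cos Δλ = 0.100431,  By = cos φ₂ sin Δλ = 0.993379
φₘ = atan2(sin φ₁ + sin φ₂, √((cos φ₁ + Bx)² + By²)) = 2.38709°
λₘ = λ₁ + atan2(By, cos φ₁ + Bx) = -170.56337°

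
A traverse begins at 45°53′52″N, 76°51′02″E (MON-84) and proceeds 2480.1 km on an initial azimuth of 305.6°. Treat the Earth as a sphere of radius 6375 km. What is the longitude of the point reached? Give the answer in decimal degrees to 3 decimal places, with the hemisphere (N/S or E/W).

44.419°E

MON-84: φ = +45.89778°, λ = +76.85056°
δ = d/R = 2480.1/6375 = 0.389035 rad
φ₂ = arcsin(sin φ₁ cos δ + cos φ₁ sin δ cos θ)
   = arcsin(0.71810·0.92528 + 0.69594·0.37930·0.58212) = 54.89516°
λ₂ = λ₁ + atan2(sin θ sin δ cos φ₁, cos δ − sin φ₁ sin φ₂) = 44.41921°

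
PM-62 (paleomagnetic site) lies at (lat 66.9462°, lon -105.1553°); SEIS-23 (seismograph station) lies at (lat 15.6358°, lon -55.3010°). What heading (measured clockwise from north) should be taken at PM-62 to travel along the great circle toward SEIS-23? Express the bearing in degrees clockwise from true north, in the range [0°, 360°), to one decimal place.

Δλ = 49.8543°
y = sin Δλ · cos φ₂ = 0.736120
x = cos φ₁ sin φ₂ − sin φ₁ cos φ₂ cos Δλ = -0.465747
θ = atan2(y, x) = 122.3217° → 122.3217° (mod 360°)

122.3°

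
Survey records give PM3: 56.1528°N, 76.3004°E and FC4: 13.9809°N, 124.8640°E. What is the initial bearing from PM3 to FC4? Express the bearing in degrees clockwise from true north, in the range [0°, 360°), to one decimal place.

Δλ = 48.5636°
y = sin Δλ · cos φ₂ = 0.727482
x = cos φ₁ sin φ₂ − sin φ₁ cos φ₂ cos Δλ = -0.398785
θ = atan2(y, x) = 118.7303° → 118.7303° (mod 360°)

118.7°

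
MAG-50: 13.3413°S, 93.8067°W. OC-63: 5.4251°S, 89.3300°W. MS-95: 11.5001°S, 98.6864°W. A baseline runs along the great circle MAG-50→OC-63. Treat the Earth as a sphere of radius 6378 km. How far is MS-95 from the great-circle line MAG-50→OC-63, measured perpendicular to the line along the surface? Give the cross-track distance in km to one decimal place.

δ₁₃ = central angle MAG-50→MS-95 = 0.089161 rad  (haversine)
θ₁₃ = bearing MAG-50→MS-95 = 290.587°,  θ₁₂ = bearing MAG-50→OC-63 = 29.557°
dₓₜ = R·arcsin(sin δ₁₃ · sin(θ₁₃ − θ₁₂)) = 6378·arcsin(0.08904·sin(261.030°)) = -561.693 km
|dₓₜ| = 561.693 km

561.7 km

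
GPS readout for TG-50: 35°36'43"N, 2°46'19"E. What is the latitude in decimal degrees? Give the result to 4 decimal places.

35.6119°N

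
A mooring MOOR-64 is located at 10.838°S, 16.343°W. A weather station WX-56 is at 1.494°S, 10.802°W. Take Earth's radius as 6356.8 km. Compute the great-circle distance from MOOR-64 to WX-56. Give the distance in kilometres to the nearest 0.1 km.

Δφ = 9.3440°,  Δλ = 5.5410°
a = sin²(Δφ/2) + cos φ₁ cos φ₂ sin²(Δλ/2) = 0.008928
c = 2·arcsin(√a) = 0.189261 rad = 10.8438°
d = R·c = 6356.8 × 0.189261 = 1203.1 km

1203.1 km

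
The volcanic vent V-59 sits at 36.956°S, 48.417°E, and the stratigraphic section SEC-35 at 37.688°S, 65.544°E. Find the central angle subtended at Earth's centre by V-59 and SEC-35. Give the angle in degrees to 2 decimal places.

Δφ = -0.7320°,  Δλ = 17.1270°
a = sin²(Δφ/2) + cos φ₁ cos φ₂ sin²(Δλ/2) = 0.014062
c = 2·arcsin(√a) = 0.237727 rad = 13.6208°

13.62°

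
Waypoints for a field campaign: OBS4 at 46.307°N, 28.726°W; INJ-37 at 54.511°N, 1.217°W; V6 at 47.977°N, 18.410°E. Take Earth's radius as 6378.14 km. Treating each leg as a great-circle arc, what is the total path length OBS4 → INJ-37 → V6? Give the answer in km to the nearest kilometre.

3678 km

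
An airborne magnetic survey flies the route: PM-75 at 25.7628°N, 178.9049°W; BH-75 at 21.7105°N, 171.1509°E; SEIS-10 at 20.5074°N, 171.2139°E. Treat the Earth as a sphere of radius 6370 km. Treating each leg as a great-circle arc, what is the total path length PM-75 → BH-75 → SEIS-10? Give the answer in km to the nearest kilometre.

1241 km

PM-75→BH-75: c = 0.173831 rad, d = 1107.30 km
BH-75→SEIS-10: c = 0.021023 rad, d = 133.92 km
Total = 1107.30 + 133.92 = 1241.22 km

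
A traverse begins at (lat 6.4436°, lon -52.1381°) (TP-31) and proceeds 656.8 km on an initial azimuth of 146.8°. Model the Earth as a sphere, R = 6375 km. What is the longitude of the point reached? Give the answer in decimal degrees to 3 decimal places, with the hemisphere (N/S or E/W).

δ = d/R = 656.8/6375 = 0.103027 rad
φ₂ = arcsin(sin φ₁ cos δ + cos φ₁ sin δ cos θ)
   = arcsin(0.11223·0.99470 + 0.99368·0.10285·-0.83676) = 1.49653°
λ₂ = λ₁ + atan2(sin θ sin δ cos φ₁, cos δ − sin φ₁ sin φ₂) = -48.90872°

48.909°W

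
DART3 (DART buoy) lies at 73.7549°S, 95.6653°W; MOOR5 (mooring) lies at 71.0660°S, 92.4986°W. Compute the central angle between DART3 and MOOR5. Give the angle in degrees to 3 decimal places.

Δφ = 2.6889°,  Δλ = 3.1667°
a = sin²(Δφ/2) + cos φ₁ cos φ₂ sin²(Δλ/2) = 0.000620
c = 2·arcsin(√a) = 0.049797 rad = 2.8532°

2.853°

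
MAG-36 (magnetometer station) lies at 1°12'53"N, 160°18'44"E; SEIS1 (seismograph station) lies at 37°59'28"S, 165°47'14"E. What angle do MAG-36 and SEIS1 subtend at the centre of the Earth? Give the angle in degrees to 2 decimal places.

39.53°

MAG-36: φ = +1.21472°, λ = +160.31222°
SEIS1: φ = -37.99111°, λ = +165.78722°
Δφ = -39.2058°,  Δλ = 5.4750°
a = sin²(Δφ/2) + cos φ₁ cos φ₂ sin²(Δλ/2) = 0.114357
c = 2·arcsin(√a) = 0.689938 rad = 39.5305°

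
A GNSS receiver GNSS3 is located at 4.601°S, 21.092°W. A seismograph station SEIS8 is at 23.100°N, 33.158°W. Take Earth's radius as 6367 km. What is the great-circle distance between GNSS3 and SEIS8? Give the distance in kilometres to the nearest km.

3345 km

Δφ = 27.7010°,  Δλ = -12.0660°
a = sin²(Δφ/2) + cos φ₁ cos φ₂ sin²(Δλ/2) = 0.067435
c = 2·arcsin(√a) = 0.525387 rad = 30.1025°
d = R·c = 6367 × 0.525387 = 3345.1 km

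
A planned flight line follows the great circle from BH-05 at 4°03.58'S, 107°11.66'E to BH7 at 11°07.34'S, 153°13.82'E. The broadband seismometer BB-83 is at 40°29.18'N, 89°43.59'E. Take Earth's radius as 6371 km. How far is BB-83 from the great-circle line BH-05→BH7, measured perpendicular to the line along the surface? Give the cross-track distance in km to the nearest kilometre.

4418 km

BH-05: φ = -4.05967°, λ = +107.19433°
BH7: φ = -11.12233°, λ = +153.23033°
BB-83: φ = +40.48633°, λ = +89.72650°
δ₁₃ = central angle BH-05→BB-83 = 0.826162 rad  (haversine)
θ₁₃ = bearing BH-05→BB-83 = 341.913°,  θ₁₂ = bearing BH-05→BH7 = 101.540°
dₓₜ = R·arcsin(sin δ₁₃ · sin(θ₁₃ − θ₁₂)) = 6371·arcsin(0.73534·sin(240.373°)) = -4418.020 km
|dₓₜ| = 4418.020 km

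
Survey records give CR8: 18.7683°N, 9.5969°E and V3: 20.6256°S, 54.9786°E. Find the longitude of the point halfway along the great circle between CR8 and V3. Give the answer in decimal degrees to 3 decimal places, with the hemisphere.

Bx = cos φ₂ cos Δλ = 0.657359,  By = cos φ₂ sin Δλ = 0.666177
φₘ = atan2(sin φ₁ + sin φ₂, √((cos φ₁ + Bx)² + By²)) = -1.00654°
λₘ = λ₁ + atan2(By, cos φ₁ + Bx) = 32.14873°

32.149°E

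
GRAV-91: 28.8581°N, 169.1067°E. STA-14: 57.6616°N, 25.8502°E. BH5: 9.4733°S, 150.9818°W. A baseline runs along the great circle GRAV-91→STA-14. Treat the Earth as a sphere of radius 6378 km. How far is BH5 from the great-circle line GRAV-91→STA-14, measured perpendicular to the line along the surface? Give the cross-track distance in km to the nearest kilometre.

2881 km

δ₁₃ = central angle GRAV-91→BH5 = 0.948152 rad  (haversine)
θ₁₃ = bearing GRAV-91→BH5 = 128.826°,  θ₁₂ = bearing GRAV-91→STA-14 = 341.327°
dₓₜ = R·arcsin(sin δ₁₃ · sin(θ₁₃ − θ₁₂)) = 6378·arcsin(0.81234·sin(-212.500°)) = 2880.784 km
|dₓₜ| = 2880.784 km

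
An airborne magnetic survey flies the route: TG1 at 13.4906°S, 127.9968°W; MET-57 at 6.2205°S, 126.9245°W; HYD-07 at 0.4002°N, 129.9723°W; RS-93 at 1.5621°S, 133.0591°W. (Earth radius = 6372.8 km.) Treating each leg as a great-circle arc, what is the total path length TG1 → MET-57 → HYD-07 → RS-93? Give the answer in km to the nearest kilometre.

2034 km

TG1→MET-57: c = 0.128218 rad, d = 817.11 km
MET-57→HYD-07: c = 0.127168 rad, d = 810.42 km
HYD-07→RS-93: c = 0.063835 rad, d = 406.81 km
Total = 817.11 + 810.42 + 406.81 = 2034.33 km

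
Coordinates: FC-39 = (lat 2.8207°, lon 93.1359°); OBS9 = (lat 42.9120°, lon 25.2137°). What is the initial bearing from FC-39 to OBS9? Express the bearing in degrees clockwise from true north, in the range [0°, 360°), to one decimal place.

314.5°

Δλ = -67.9222°
y = sin Δλ · cos φ₂ = -0.678697
x = cos φ₁ sin φ₂ − sin φ₁ cos φ₂ cos Δλ = 0.666502
θ = atan2(y, x) = -45.5194° → 314.4806° (mod 360°)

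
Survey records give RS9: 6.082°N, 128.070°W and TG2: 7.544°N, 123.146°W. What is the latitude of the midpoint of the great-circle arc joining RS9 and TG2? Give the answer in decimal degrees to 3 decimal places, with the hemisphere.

6.819°N

Bx = cos φ₂ cos Δλ = 0.987686,  By = cos φ₂ sin Δλ = 0.085091
φₘ = atan2(sin φ₁ + sin φ₂, √((cos φ₁ + Bx)² + By²)) = 6.81924°
λₘ = λ₁ + atan2(By, cos φ₁ + Bx) = -125.61176°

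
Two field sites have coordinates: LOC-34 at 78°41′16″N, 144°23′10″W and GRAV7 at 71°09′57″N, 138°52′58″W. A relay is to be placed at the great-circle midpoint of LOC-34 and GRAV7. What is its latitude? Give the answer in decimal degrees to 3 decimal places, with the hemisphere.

74.942°N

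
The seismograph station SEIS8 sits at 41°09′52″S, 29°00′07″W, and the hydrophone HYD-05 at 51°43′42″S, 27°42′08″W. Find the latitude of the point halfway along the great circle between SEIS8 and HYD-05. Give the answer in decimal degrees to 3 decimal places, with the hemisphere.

SEIS8: φ = -41.16444°, λ = -29.00194°
HYD-05: φ = -51.72833°, λ = -27.70222°
Bx = cos φ₂ cos Δλ = 0.619232,  By = cos φ₂ sin Δλ = 0.014049
φₘ = atan2(sin φ₁ + sin φ₂, √((cos φ₁ + Bx)² + By²)) = -46.44821°
λₘ = λ₁ + atan2(By, cos φ₁ + Bx) = -28.41528°

46.448°S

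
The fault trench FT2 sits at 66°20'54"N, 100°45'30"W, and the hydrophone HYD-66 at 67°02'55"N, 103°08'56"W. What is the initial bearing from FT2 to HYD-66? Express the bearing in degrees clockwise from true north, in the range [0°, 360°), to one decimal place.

FT2: φ = +66.34833°, λ = -100.75833°
HYD-66: φ = +67.04861°, λ = -103.14889°
Δλ = -2.3906°
y = sin Δλ · cos φ₂ = -0.016265
x = cos φ₁ sin φ₂ − sin φ₁ cos φ₂ cos Δλ = 0.012533
θ = atan2(y, x) = -52.3849° → 307.6151° (mod 360°)

307.6°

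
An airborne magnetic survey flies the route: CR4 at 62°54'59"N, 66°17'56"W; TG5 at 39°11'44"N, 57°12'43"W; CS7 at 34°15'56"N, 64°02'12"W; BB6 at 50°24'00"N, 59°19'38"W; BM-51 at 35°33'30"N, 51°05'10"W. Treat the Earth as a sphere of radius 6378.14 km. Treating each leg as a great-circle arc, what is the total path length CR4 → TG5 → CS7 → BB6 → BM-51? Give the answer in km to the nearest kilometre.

7146 km

CR4: φ = +62.91639°, λ = -66.29889°
TG5: φ = +39.19556°, λ = -57.21194°
CS7: φ = +34.26556°, λ = -64.03667°
BB6: φ = +50.40000°, λ = -59.32722°
BM-51: φ = +35.55833°, λ = -51.08611°
CR4→TG5: c = 0.424880 rad, d = 2709.95 km
TG5→CS7: c = 0.128446 rad, d = 819.24 km
CS7→BB6: c = 0.287930 rad, d = 1836.46 km
BB6→BM-51: c = 0.279177 rad, d = 1780.63 km
Total = 2709.95 + 819.24 + 1836.46 + 1780.63 = 7146.28 km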